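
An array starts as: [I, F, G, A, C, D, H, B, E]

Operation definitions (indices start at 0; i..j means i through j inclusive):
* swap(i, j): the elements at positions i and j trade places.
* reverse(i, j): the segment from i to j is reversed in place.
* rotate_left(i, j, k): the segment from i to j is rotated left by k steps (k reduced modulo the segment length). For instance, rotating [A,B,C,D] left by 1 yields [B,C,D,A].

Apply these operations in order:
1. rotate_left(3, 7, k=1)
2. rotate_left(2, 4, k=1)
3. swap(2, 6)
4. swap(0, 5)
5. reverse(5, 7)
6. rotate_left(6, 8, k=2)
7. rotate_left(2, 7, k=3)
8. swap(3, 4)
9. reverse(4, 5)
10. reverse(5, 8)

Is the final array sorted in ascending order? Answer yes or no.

After 1 (rotate_left(3, 7, k=1)): [I, F, G, C, D, H, B, A, E]
After 2 (rotate_left(2, 4, k=1)): [I, F, C, D, G, H, B, A, E]
After 3 (swap(2, 6)): [I, F, B, D, G, H, C, A, E]
After 4 (swap(0, 5)): [H, F, B, D, G, I, C, A, E]
After 5 (reverse(5, 7)): [H, F, B, D, G, A, C, I, E]
After 6 (rotate_left(6, 8, k=2)): [H, F, B, D, G, A, E, C, I]
After 7 (rotate_left(2, 7, k=3)): [H, F, A, E, C, B, D, G, I]
After 8 (swap(3, 4)): [H, F, A, C, E, B, D, G, I]
After 9 (reverse(4, 5)): [H, F, A, C, B, E, D, G, I]
After 10 (reverse(5, 8)): [H, F, A, C, B, I, G, D, E]

Answer: no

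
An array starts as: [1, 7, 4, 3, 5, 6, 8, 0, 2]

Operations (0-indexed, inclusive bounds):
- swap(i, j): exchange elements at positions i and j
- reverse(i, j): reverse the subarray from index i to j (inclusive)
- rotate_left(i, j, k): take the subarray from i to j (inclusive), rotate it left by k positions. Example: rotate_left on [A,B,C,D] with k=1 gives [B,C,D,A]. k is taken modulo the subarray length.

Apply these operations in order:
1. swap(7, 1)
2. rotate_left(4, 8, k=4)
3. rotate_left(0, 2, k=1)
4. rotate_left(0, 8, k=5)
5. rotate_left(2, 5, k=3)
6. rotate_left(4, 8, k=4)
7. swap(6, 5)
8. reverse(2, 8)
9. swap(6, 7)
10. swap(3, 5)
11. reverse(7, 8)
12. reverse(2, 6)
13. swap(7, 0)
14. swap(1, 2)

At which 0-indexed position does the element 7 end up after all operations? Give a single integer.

After 1 (swap(7, 1)): [1, 0, 4, 3, 5, 6, 8, 7, 2]
After 2 (rotate_left(4, 8, k=4)): [1, 0, 4, 3, 2, 5, 6, 8, 7]
After 3 (rotate_left(0, 2, k=1)): [0, 4, 1, 3, 2, 5, 6, 8, 7]
After 4 (rotate_left(0, 8, k=5)): [5, 6, 8, 7, 0, 4, 1, 3, 2]
After 5 (rotate_left(2, 5, k=3)): [5, 6, 4, 8, 7, 0, 1, 3, 2]
After 6 (rotate_left(4, 8, k=4)): [5, 6, 4, 8, 2, 7, 0, 1, 3]
After 7 (swap(6, 5)): [5, 6, 4, 8, 2, 0, 7, 1, 3]
After 8 (reverse(2, 8)): [5, 6, 3, 1, 7, 0, 2, 8, 4]
After 9 (swap(6, 7)): [5, 6, 3, 1, 7, 0, 8, 2, 4]
After 10 (swap(3, 5)): [5, 6, 3, 0, 7, 1, 8, 2, 4]
After 11 (reverse(7, 8)): [5, 6, 3, 0, 7, 1, 8, 4, 2]
After 12 (reverse(2, 6)): [5, 6, 8, 1, 7, 0, 3, 4, 2]
After 13 (swap(7, 0)): [4, 6, 8, 1, 7, 0, 3, 5, 2]
After 14 (swap(1, 2)): [4, 8, 6, 1, 7, 0, 3, 5, 2]

Answer: 4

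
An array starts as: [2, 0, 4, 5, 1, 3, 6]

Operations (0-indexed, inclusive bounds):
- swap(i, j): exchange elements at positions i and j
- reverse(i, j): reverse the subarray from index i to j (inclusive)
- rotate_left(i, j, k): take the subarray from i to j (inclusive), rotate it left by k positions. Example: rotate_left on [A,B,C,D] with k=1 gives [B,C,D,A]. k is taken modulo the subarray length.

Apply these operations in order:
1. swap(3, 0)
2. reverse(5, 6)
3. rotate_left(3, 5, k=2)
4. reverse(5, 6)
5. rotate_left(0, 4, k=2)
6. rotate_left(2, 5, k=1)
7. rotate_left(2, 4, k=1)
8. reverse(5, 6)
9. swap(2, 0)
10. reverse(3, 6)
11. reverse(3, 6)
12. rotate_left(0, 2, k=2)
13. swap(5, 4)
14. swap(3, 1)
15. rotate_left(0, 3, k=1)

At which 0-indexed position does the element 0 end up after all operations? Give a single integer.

Answer: 2

Derivation:
After 1 (swap(3, 0)): [5, 0, 4, 2, 1, 3, 6]
After 2 (reverse(5, 6)): [5, 0, 4, 2, 1, 6, 3]
After 3 (rotate_left(3, 5, k=2)): [5, 0, 4, 6, 2, 1, 3]
After 4 (reverse(5, 6)): [5, 0, 4, 6, 2, 3, 1]
After 5 (rotate_left(0, 4, k=2)): [4, 6, 2, 5, 0, 3, 1]
After 6 (rotate_left(2, 5, k=1)): [4, 6, 5, 0, 3, 2, 1]
After 7 (rotate_left(2, 4, k=1)): [4, 6, 0, 3, 5, 2, 1]
After 8 (reverse(5, 6)): [4, 6, 0, 3, 5, 1, 2]
After 9 (swap(2, 0)): [0, 6, 4, 3, 5, 1, 2]
After 10 (reverse(3, 6)): [0, 6, 4, 2, 1, 5, 3]
After 11 (reverse(3, 6)): [0, 6, 4, 3, 5, 1, 2]
After 12 (rotate_left(0, 2, k=2)): [4, 0, 6, 3, 5, 1, 2]
After 13 (swap(5, 4)): [4, 0, 6, 3, 1, 5, 2]
After 14 (swap(3, 1)): [4, 3, 6, 0, 1, 5, 2]
After 15 (rotate_left(0, 3, k=1)): [3, 6, 0, 4, 1, 5, 2]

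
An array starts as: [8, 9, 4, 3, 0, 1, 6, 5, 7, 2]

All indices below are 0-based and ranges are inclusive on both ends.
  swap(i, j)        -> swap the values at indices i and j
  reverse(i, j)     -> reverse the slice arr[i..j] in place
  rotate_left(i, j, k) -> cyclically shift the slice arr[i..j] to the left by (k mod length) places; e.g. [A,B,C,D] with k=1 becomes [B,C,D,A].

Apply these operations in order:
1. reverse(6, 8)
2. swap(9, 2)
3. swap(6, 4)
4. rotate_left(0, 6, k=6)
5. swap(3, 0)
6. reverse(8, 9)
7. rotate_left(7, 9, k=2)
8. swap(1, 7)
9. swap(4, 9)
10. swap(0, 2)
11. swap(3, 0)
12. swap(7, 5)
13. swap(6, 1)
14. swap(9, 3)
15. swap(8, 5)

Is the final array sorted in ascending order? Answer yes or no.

After 1 (reverse(6, 8)): [8, 9, 4, 3, 0, 1, 7, 5, 6, 2]
After 2 (swap(9, 2)): [8, 9, 2, 3, 0, 1, 7, 5, 6, 4]
After 3 (swap(6, 4)): [8, 9, 2, 3, 7, 1, 0, 5, 6, 4]
After 4 (rotate_left(0, 6, k=6)): [0, 8, 9, 2, 3, 7, 1, 5, 6, 4]
After 5 (swap(3, 0)): [2, 8, 9, 0, 3, 7, 1, 5, 6, 4]
After 6 (reverse(8, 9)): [2, 8, 9, 0, 3, 7, 1, 5, 4, 6]
After 7 (rotate_left(7, 9, k=2)): [2, 8, 9, 0, 3, 7, 1, 6, 5, 4]
After 8 (swap(1, 7)): [2, 6, 9, 0, 3, 7, 1, 8, 5, 4]
After 9 (swap(4, 9)): [2, 6, 9, 0, 4, 7, 1, 8, 5, 3]
After 10 (swap(0, 2)): [9, 6, 2, 0, 4, 7, 1, 8, 5, 3]
After 11 (swap(3, 0)): [0, 6, 2, 9, 4, 7, 1, 8, 5, 3]
After 12 (swap(7, 5)): [0, 6, 2, 9, 4, 8, 1, 7, 5, 3]
After 13 (swap(6, 1)): [0, 1, 2, 9, 4, 8, 6, 7, 5, 3]
After 14 (swap(9, 3)): [0, 1, 2, 3, 4, 8, 6, 7, 5, 9]
After 15 (swap(8, 5)): [0, 1, 2, 3, 4, 5, 6, 7, 8, 9]

Answer: yes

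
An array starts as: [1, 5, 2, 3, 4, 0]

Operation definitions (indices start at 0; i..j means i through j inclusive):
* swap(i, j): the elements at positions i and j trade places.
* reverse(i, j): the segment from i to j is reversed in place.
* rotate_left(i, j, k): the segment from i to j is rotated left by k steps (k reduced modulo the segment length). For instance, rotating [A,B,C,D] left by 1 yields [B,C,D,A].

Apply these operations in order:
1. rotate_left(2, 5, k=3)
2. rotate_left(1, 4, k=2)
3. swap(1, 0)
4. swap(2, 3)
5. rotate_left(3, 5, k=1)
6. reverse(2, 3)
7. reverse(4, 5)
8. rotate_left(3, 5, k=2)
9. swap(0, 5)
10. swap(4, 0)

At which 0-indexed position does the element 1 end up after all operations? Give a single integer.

After 1 (rotate_left(2, 5, k=3)): [1, 5, 0, 2, 3, 4]
After 2 (rotate_left(1, 4, k=2)): [1, 2, 3, 5, 0, 4]
After 3 (swap(1, 0)): [2, 1, 3, 5, 0, 4]
After 4 (swap(2, 3)): [2, 1, 5, 3, 0, 4]
After 5 (rotate_left(3, 5, k=1)): [2, 1, 5, 0, 4, 3]
After 6 (reverse(2, 3)): [2, 1, 0, 5, 4, 3]
After 7 (reverse(4, 5)): [2, 1, 0, 5, 3, 4]
After 8 (rotate_left(3, 5, k=2)): [2, 1, 0, 4, 5, 3]
After 9 (swap(0, 5)): [3, 1, 0, 4, 5, 2]
After 10 (swap(4, 0)): [5, 1, 0, 4, 3, 2]

Answer: 1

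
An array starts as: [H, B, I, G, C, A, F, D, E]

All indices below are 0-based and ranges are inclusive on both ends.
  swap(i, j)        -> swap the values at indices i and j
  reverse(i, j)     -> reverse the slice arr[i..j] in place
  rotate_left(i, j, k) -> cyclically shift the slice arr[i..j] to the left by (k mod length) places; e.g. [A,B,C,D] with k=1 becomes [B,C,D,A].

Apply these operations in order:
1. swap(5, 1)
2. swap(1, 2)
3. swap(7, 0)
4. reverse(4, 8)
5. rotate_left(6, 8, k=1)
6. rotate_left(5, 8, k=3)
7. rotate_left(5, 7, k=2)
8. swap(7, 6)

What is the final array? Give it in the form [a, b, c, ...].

After 1 (swap(5, 1)): [H, A, I, G, C, B, F, D, E]
After 2 (swap(1, 2)): [H, I, A, G, C, B, F, D, E]
After 3 (swap(7, 0)): [D, I, A, G, C, B, F, H, E]
After 4 (reverse(4, 8)): [D, I, A, G, E, H, F, B, C]
After 5 (rotate_left(6, 8, k=1)): [D, I, A, G, E, H, B, C, F]
After 6 (rotate_left(5, 8, k=3)): [D, I, A, G, E, F, H, B, C]
After 7 (rotate_left(5, 7, k=2)): [D, I, A, G, E, B, F, H, C]
After 8 (swap(7, 6)): [D, I, A, G, E, B, H, F, C]

Answer: [D, I, A, G, E, B, H, F, C]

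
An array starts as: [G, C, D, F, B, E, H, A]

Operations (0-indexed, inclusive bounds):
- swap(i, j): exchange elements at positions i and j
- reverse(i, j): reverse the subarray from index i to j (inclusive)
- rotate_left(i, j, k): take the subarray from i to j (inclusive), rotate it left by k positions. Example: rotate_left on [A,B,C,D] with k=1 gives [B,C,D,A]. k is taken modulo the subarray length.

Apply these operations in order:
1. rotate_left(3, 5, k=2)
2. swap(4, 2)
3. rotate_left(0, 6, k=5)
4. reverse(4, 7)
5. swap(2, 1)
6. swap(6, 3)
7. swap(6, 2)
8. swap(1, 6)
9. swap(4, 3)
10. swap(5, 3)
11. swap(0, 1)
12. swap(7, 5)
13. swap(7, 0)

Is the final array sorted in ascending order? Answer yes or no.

After 1 (rotate_left(3, 5, k=2)): [G, C, D, E, F, B, H, A]
After 2 (swap(4, 2)): [G, C, F, E, D, B, H, A]
After 3 (rotate_left(0, 6, k=5)): [B, H, G, C, F, E, D, A]
After 4 (reverse(4, 7)): [B, H, G, C, A, D, E, F]
After 5 (swap(2, 1)): [B, G, H, C, A, D, E, F]
After 6 (swap(6, 3)): [B, G, H, E, A, D, C, F]
After 7 (swap(6, 2)): [B, G, C, E, A, D, H, F]
After 8 (swap(1, 6)): [B, H, C, E, A, D, G, F]
After 9 (swap(4, 3)): [B, H, C, A, E, D, G, F]
After 10 (swap(5, 3)): [B, H, C, D, E, A, G, F]
After 11 (swap(0, 1)): [H, B, C, D, E, A, G, F]
After 12 (swap(7, 5)): [H, B, C, D, E, F, G, A]
After 13 (swap(7, 0)): [A, B, C, D, E, F, G, H]

Answer: yes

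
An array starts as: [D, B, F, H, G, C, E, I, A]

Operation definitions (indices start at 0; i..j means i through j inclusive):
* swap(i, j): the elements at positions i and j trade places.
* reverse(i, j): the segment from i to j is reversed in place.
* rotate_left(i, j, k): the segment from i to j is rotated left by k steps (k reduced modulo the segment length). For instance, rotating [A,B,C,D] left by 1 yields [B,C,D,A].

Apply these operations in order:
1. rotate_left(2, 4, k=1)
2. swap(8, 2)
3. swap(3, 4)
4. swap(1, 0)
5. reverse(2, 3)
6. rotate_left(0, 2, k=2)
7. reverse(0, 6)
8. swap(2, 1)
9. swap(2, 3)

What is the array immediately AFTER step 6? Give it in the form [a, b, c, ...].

After 1 (rotate_left(2, 4, k=1)): [D, B, H, G, F, C, E, I, A]
After 2 (swap(8, 2)): [D, B, A, G, F, C, E, I, H]
After 3 (swap(3, 4)): [D, B, A, F, G, C, E, I, H]
After 4 (swap(1, 0)): [B, D, A, F, G, C, E, I, H]
After 5 (reverse(2, 3)): [B, D, F, A, G, C, E, I, H]
After 6 (rotate_left(0, 2, k=2)): [F, B, D, A, G, C, E, I, H]

Answer: [F, B, D, A, G, C, E, I, H]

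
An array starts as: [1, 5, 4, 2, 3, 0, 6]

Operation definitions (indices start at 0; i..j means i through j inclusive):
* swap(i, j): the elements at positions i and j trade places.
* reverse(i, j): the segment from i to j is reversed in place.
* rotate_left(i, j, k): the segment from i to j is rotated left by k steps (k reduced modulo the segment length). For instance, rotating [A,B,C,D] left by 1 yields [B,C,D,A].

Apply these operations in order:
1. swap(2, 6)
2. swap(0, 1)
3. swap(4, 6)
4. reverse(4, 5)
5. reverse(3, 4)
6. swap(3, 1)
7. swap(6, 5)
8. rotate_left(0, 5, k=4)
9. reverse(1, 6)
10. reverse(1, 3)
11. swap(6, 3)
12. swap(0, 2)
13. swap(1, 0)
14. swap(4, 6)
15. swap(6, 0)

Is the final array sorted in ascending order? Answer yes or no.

After 1 (swap(2, 6)): [1, 5, 6, 2, 3, 0, 4]
After 2 (swap(0, 1)): [5, 1, 6, 2, 3, 0, 4]
After 3 (swap(4, 6)): [5, 1, 6, 2, 4, 0, 3]
After 4 (reverse(4, 5)): [5, 1, 6, 2, 0, 4, 3]
After 5 (reverse(3, 4)): [5, 1, 6, 0, 2, 4, 3]
After 6 (swap(3, 1)): [5, 0, 6, 1, 2, 4, 3]
After 7 (swap(6, 5)): [5, 0, 6, 1, 2, 3, 4]
After 8 (rotate_left(0, 5, k=4)): [2, 3, 5, 0, 6, 1, 4]
After 9 (reverse(1, 6)): [2, 4, 1, 6, 0, 5, 3]
After 10 (reverse(1, 3)): [2, 6, 1, 4, 0, 5, 3]
After 11 (swap(6, 3)): [2, 6, 1, 3, 0, 5, 4]
After 12 (swap(0, 2)): [1, 6, 2, 3, 0, 5, 4]
After 13 (swap(1, 0)): [6, 1, 2, 3, 0, 5, 4]
After 14 (swap(4, 6)): [6, 1, 2, 3, 4, 5, 0]
After 15 (swap(6, 0)): [0, 1, 2, 3, 4, 5, 6]

Answer: yes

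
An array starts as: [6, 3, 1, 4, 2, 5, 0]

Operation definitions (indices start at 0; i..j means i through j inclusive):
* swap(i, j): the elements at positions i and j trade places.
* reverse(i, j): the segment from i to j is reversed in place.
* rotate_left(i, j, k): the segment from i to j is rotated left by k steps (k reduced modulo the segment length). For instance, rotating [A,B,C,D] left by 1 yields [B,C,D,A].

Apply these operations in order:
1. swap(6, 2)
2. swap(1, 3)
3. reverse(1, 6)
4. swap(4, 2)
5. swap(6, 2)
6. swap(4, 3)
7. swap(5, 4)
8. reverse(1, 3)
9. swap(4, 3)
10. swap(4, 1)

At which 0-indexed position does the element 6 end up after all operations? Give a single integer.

After 1 (swap(6, 2)): [6, 3, 0, 4, 2, 5, 1]
After 2 (swap(1, 3)): [6, 4, 0, 3, 2, 5, 1]
After 3 (reverse(1, 6)): [6, 1, 5, 2, 3, 0, 4]
After 4 (swap(4, 2)): [6, 1, 3, 2, 5, 0, 4]
After 5 (swap(6, 2)): [6, 1, 4, 2, 5, 0, 3]
After 6 (swap(4, 3)): [6, 1, 4, 5, 2, 0, 3]
After 7 (swap(5, 4)): [6, 1, 4, 5, 0, 2, 3]
After 8 (reverse(1, 3)): [6, 5, 4, 1, 0, 2, 3]
After 9 (swap(4, 3)): [6, 5, 4, 0, 1, 2, 3]
After 10 (swap(4, 1)): [6, 1, 4, 0, 5, 2, 3]

Answer: 0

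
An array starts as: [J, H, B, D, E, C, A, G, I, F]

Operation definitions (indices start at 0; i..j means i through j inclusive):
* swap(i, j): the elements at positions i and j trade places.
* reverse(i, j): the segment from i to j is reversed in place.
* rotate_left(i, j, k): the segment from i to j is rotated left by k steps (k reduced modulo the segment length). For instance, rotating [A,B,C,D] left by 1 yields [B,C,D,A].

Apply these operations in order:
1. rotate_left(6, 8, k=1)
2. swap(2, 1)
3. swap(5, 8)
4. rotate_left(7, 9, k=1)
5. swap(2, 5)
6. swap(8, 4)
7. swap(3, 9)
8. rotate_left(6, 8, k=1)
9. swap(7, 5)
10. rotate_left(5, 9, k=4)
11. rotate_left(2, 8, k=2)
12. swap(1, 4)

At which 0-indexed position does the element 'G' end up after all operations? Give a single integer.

Answer: 9

Derivation:
After 1 (rotate_left(6, 8, k=1)): [J, H, B, D, E, C, G, I, A, F]
After 2 (swap(2, 1)): [J, B, H, D, E, C, G, I, A, F]
After 3 (swap(5, 8)): [J, B, H, D, E, A, G, I, C, F]
After 4 (rotate_left(7, 9, k=1)): [J, B, H, D, E, A, G, C, F, I]
After 5 (swap(2, 5)): [J, B, A, D, E, H, G, C, F, I]
After 6 (swap(8, 4)): [J, B, A, D, F, H, G, C, E, I]
After 7 (swap(3, 9)): [J, B, A, I, F, H, G, C, E, D]
After 8 (rotate_left(6, 8, k=1)): [J, B, A, I, F, H, C, E, G, D]
After 9 (swap(7, 5)): [J, B, A, I, F, E, C, H, G, D]
After 10 (rotate_left(5, 9, k=4)): [J, B, A, I, F, D, E, C, H, G]
After 11 (rotate_left(2, 8, k=2)): [J, B, F, D, E, C, H, A, I, G]
After 12 (swap(1, 4)): [J, E, F, D, B, C, H, A, I, G]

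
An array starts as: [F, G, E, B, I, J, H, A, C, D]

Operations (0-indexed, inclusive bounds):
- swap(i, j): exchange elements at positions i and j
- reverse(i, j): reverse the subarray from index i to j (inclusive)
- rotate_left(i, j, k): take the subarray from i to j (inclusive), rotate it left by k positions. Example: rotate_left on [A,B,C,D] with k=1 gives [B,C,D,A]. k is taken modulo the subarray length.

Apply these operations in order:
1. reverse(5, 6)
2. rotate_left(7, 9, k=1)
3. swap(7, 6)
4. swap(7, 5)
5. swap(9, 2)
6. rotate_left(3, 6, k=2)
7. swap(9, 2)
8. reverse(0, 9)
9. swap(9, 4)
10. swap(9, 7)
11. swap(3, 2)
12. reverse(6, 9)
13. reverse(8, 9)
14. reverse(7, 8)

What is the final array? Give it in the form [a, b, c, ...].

After 1 (reverse(5, 6)): [F, G, E, B, I, H, J, A, C, D]
After 2 (rotate_left(7, 9, k=1)): [F, G, E, B, I, H, J, C, D, A]
After 3 (swap(7, 6)): [F, G, E, B, I, H, C, J, D, A]
After 4 (swap(7, 5)): [F, G, E, B, I, J, C, H, D, A]
After 5 (swap(9, 2)): [F, G, A, B, I, J, C, H, D, E]
After 6 (rotate_left(3, 6, k=2)): [F, G, A, J, C, B, I, H, D, E]
After 7 (swap(9, 2)): [F, G, E, J, C, B, I, H, D, A]
After 8 (reverse(0, 9)): [A, D, H, I, B, C, J, E, G, F]
After 9 (swap(9, 4)): [A, D, H, I, F, C, J, E, G, B]
After 10 (swap(9, 7)): [A, D, H, I, F, C, J, B, G, E]
After 11 (swap(3, 2)): [A, D, I, H, F, C, J, B, G, E]
After 12 (reverse(6, 9)): [A, D, I, H, F, C, E, G, B, J]
After 13 (reverse(8, 9)): [A, D, I, H, F, C, E, G, J, B]
After 14 (reverse(7, 8)): [A, D, I, H, F, C, E, J, G, B]

Answer: [A, D, I, H, F, C, E, J, G, B]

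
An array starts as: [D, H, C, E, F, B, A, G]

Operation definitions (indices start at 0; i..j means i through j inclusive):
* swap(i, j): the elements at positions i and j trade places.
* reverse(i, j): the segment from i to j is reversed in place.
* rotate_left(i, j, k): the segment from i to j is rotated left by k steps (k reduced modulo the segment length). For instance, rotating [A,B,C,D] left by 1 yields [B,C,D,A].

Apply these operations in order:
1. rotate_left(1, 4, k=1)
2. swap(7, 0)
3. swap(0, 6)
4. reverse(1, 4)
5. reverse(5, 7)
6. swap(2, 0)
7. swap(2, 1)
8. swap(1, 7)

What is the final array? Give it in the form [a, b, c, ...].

Answer: [F, B, H, E, C, D, G, A]

Derivation:
After 1 (rotate_left(1, 4, k=1)): [D, C, E, F, H, B, A, G]
After 2 (swap(7, 0)): [G, C, E, F, H, B, A, D]
After 3 (swap(0, 6)): [A, C, E, F, H, B, G, D]
After 4 (reverse(1, 4)): [A, H, F, E, C, B, G, D]
After 5 (reverse(5, 7)): [A, H, F, E, C, D, G, B]
After 6 (swap(2, 0)): [F, H, A, E, C, D, G, B]
After 7 (swap(2, 1)): [F, A, H, E, C, D, G, B]
After 8 (swap(1, 7)): [F, B, H, E, C, D, G, A]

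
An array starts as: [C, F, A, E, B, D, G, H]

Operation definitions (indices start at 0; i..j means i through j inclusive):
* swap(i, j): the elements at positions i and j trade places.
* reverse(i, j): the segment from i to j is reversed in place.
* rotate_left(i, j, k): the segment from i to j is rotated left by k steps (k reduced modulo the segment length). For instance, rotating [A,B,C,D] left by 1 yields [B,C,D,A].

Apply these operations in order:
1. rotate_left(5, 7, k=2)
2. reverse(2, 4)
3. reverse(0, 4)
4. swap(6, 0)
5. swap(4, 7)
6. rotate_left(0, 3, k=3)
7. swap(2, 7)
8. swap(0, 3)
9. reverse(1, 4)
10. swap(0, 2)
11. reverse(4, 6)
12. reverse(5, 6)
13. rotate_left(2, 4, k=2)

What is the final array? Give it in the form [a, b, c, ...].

After 1 (rotate_left(5, 7, k=2)): [C, F, A, E, B, H, D, G]
After 2 (reverse(2, 4)): [C, F, B, E, A, H, D, G]
After 3 (reverse(0, 4)): [A, E, B, F, C, H, D, G]
After 4 (swap(6, 0)): [D, E, B, F, C, H, A, G]
After 5 (swap(4, 7)): [D, E, B, F, G, H, A, C]
After 6 (rotate_left(0, 3, k=3)): [F, D, E, B, G, H, A, C]
After 7 (swap(2, 7)): [F, D, C, B, G, H, A, E]
After 8 (swap(0, 3)): [B, D, C, F, G, H, A, E]
After 9 (reverse(1, 4)): [B, G, F, C, D, H, A, E]
After 10 (swap(0, 2)): [F, G, B, C, D, H, A, E]
After 11 (reverse(4, 6)): [F, G, B, C, A, H, D, E]
After 12 (reverse(5, 6)): [F, G, B, C, A, D, H, E]
After 13 (rotate_left(2, 4, k=2)): [F, G, A, B, C, D, H, E]

Answer: [F, G, A, B, C, D, H, E]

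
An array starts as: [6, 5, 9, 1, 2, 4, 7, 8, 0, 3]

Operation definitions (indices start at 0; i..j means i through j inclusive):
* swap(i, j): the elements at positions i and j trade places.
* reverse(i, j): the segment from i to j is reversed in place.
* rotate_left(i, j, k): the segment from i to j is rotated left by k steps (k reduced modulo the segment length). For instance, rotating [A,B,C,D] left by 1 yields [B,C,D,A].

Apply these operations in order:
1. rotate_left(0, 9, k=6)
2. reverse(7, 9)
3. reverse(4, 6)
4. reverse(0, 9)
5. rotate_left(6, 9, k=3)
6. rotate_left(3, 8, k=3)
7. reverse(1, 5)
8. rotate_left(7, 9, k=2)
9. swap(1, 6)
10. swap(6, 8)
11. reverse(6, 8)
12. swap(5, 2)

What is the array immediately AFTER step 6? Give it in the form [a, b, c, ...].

Answer: [1, 2, 4, 7, 3, 0, 6, 5, 9, 8]

Derivation:
After 1 (rotate_left(0, 9, k=6)): [7, 8, 0, 3, 6, 5, 9, 1, 2, 4]
After 2 (reverse(7, 9)): [7, 8, 0, 3, 6, 5, 9, 4, 2, 1]
After 3 (reverse(4, 6)): [7, 8, 0, 3, 9, 5, 6, 4, 2, 1]
After 4 (reverse(0, 9)): [1, 2, 4, 6, 5, 9, 3, 0, 8, 7]
After 5 (rotate_left(6, 9, k=3)): [1, 2, 4, 6, 5, 9, 7, 3, 0, 8]
After 6 (rotate_left(3, 8, k=3)): [1, 2, 4, 7, 3, 0, 6, 5, 9, 8]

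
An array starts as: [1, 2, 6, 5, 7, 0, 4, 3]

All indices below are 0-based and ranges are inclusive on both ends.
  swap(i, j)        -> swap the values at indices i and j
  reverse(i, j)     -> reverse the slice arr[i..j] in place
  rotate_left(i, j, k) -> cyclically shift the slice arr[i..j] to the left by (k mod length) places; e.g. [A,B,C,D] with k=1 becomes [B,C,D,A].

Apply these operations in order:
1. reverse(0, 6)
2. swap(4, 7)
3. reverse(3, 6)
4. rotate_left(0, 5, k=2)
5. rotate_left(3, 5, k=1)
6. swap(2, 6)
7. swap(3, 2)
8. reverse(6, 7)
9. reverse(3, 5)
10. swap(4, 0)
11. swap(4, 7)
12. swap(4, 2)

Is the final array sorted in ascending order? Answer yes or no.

After 1 (reverse(0, 6)): [4, 0, 7, 5, 6, 2, 1, 3]
After 2 (swap(4, 7)): [4, 0, 7, 5, 3, 2, 1, 6]
After 3 (reverse(3, 6)): [4, 0, 7, 1, 2, 3, 5, 6]
After 4 (rotate_left(0, 5, k=2)): [7, 1, 2, 3, 4, 0, 5, 6]
After 5 (rotate_left(3, 5, k=1)): [7, 1, 2, 4, 0, 3, 5, 6]
After 6 (swap(2, 6)): [7, 1, 5, 4, 0, 3, 2, 6]
After 7 (swap(3, 2)): [7, 1, 4, 5, 0, 3, 2, 6]
After 8 (reverse(6, 7)): [7, 1, 4, 5, 0, 3, 6, 2]
After 9 (reverse(3, 5)): [7, 1, 4, 3, 0, 5, 6, 2]
After 10 (swap(4, 0)): [0, 1, 4, 3, 7, 5, 6, 2]
After 11 (swap(4, 7)): [0, 1, 4, 3, 2, 5, 6, 7]
After 12 (swap(4, 2)): [0, 1, 2, 3, 4, 5, 6, 7]

Answer: yes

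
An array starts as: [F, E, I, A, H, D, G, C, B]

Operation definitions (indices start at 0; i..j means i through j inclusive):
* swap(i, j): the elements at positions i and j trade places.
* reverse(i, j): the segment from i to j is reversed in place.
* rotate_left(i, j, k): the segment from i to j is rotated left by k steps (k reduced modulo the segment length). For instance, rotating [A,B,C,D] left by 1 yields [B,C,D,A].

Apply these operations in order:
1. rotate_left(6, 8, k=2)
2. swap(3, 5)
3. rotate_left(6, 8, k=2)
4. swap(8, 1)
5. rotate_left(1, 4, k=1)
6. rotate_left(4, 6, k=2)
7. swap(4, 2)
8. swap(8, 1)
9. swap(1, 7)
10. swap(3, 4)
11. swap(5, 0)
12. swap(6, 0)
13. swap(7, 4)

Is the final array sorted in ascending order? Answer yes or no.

After 1 (rotate_left(6, 8, k=2)): [F, E, I, A, H, D, B, G, C]
After 2 (swap(3, 5)): [F, E, I, D, H, A, B, G, C]
After 3 (rotate_left(6, 8, k=2)): [F, E, I, D, H, A, C, B, G]
After 4 (swap(8, 1)): [F, G, I, D, H, A, C, B, E]
After 5 (rotate_left(1, 4, k=1)): [F, I, D, H, G, A, C, B, E]
After 6 (rotate_left(4, 6, k=2)): [F, I, D, H, C, G, A, B, E]
After 7 (swap(4, 2)): [F, I, C, H, D, G, A, B, E]
After 8 (swap(8, 1)): [F, E, C, H, D, G, A, B, I]
After 9 (swap(1, 7)): [F, B, C, H, D, G, A, E, I]
After 10 (swap(3, 4)): [F, B, C, D, H, G, A, E, I]
After 11 (swap(5, 0)): [G, B, C, D, H, F, A, E, I]
After 12 (swap(6, 0)): [A, B, C, D, H, F, G, E, I]
After 13 (swap(7, 4)): [A, B, C, D, E, F, G, H, I]

Answer: yes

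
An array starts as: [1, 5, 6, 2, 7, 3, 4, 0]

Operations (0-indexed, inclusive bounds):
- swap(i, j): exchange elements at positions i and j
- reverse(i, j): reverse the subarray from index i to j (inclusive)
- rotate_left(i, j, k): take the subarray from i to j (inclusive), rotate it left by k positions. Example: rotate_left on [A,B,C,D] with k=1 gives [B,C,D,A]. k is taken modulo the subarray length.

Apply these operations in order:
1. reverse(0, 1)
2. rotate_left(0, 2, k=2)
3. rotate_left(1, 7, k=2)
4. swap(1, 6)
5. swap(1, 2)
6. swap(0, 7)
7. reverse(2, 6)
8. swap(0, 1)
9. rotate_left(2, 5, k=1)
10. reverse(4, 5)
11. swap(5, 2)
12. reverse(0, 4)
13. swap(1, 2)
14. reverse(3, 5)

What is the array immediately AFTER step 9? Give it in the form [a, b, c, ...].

After 1 (reverse(0, 1)): [5, 1, 6, 2, 7, 3, 4, 0]
After 2 (rotate_left(0, 2, k=2)): [6, 5, 1, 2, 7, 3, 4, 0]
After 3 (rotate_left(1, 7, k=2)): [6, 2, 7, 3, 4, 0, 5, 1]
After 4 (swap(1, 6)): [6, 5, 7, 3, 4, 0, 2, 1]
After 5 (swap(1, 2)): [6, 7, 5, 3, 4, 0, 2, 1]
After 6 (swap(0, 7)): [1, 7, 5, 3, 4, 0, 2, 6]
After 7 (reverse(2, 6)): [1, 7, 2, 0, 4, 3, 5, 6]
After 8 (swap(0, 1)): [7, 1, 2, 0, 4, 3, 5, 6]
After 9 (rotate_left(2, 5, k=1)): [7, 1, 0, 4, 3, 2, 5, 6]

Answer: [7, 1, 0, 4, 3, 2, 5, 6]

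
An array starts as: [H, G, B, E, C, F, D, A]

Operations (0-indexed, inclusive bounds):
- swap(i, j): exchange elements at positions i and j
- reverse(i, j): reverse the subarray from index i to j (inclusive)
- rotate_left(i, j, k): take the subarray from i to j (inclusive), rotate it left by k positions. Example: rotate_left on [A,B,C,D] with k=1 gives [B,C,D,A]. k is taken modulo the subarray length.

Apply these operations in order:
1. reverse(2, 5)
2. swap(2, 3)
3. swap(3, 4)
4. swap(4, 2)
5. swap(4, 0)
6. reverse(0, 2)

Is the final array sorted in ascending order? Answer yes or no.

After 1 (reverse(2, 5)): [H, G, F, C, E, B, D, A]
After 2 (swap(2, 3)): [H, G, C, F, E, B, D, A]
After 3 (swap(3, 4)): [H, G, C, E, F, B, D, A]
After 4 (swap(4, 2)): [H, G, F, E, C, B, D, A]
After 5 (swap(4, 0)): [C, G, F, E, H, B, D, A]
After 6 (reverse(0, 2)): [F, G, C, E, H, B, D, A]

Answer: no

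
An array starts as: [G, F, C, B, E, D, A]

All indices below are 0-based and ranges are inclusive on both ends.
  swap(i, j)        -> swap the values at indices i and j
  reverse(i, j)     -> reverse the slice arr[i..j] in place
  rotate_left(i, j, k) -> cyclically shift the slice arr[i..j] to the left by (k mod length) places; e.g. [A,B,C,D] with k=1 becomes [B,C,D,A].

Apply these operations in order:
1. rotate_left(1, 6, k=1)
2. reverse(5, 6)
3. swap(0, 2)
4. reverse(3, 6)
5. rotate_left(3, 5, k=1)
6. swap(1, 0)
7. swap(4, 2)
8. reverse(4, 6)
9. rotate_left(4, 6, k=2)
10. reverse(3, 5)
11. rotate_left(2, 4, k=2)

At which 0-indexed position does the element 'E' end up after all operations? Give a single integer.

After 1 (rotate_left(1, 6, k=1)): [G, C, B, E, D, A, F]
After 2 (reverse(5, 6)): [G, C, B, E, D, F, A]
After 3 (swap(0, 2)): [B, C, G, E, D, F, A]
After 4 (reverse(3, 6)): [B, C, G, A, F, D, E]
After 5 (rotate_left(3, 5, k=1)): [B, C, G, F, D, A, E]
After 6 (swap(1, 0)): [C, B, G, F, D, A, E]
After 7 (swap(4, 2)): [C, B, D, F, G, A, E]
After 8 (reverse(4, 6)): [C, B, D, F, E, A, G]
After 9 (rotate_left(4, 6, k=2)): [C, B, D, F, G, E, A]
After 10 (reverse(3, 5)): [C, B, D, E, G, F, A]
After 11 (rotate_left(2, 4, k=2)): [C, B, G, D, E, F, A]

Answer: 4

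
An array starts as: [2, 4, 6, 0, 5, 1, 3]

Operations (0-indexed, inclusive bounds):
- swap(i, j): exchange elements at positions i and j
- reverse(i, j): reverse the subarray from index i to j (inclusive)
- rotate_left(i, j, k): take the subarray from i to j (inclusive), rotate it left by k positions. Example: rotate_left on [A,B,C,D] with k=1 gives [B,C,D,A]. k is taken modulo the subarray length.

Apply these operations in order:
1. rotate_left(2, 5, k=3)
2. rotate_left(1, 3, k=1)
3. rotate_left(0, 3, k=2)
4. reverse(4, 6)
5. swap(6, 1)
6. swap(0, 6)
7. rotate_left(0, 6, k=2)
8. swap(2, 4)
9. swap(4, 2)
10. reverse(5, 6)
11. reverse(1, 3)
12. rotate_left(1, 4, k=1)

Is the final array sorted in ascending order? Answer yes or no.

After 1 (rotate_left(2, 5, k=3)): [2, 4, 1, 6, 0, 5, 3]
After 2 (rotate_left(1, 3, k=1)): [2, 1, 6, 4, 0, 5, 3]
After 3 (rotate_left(0, 3, k=2)): [6, 4, 2, 1, 0, 5, 3]
After 4 (reverse(4, 6)): [6, 4, 2, 1, 3, 5, 0]
After 5 (swap(6, 1)): [6, 0, 2, 1, 3, 5, 4]
After 6 (swap(0, 6)): [4, 0, 2, 1, 3, 5, 6]
After 7 (rotate_left(0, 6, k=2)): [2, 1, 3, 5, 6, 4, 0]
After 8 (swap(2, 4)): [2, 1, 6, 5, 3, 4, 0]
After 9 (swap(4, 2)): [2, 1, 3, 5, 6, 4, 0]
After 10 (reverse(5, 6)): [2, 1, 3, 5, 6, 0, 4]
After 11 (reverse(1, 3)): [2, 5, 3, 1, 6, 0, 4]
After 12 (rotate_left(1, 4, k=1)): [2, 3, 1, 6, 5, 0, 4]

Answer: no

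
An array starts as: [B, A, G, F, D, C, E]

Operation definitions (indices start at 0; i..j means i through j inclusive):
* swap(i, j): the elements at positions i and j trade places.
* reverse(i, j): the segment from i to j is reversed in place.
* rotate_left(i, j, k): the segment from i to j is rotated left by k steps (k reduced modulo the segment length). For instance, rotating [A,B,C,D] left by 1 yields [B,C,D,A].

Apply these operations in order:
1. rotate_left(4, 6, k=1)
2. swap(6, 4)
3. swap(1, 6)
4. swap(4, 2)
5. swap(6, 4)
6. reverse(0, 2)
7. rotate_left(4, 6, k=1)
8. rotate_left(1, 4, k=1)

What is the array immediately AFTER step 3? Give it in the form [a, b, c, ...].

Answer: [B, C, G, F, D, E, A]

Derivation:
After 1 (rotate_left(4, 6, k=1)): [B, A, G, F, C, E, D]
After 2 (swap(6, 4)): [B, A, G, F, D, E, C]
After 3 (swap(1, 6)): [B, C, G, F, D, E, A]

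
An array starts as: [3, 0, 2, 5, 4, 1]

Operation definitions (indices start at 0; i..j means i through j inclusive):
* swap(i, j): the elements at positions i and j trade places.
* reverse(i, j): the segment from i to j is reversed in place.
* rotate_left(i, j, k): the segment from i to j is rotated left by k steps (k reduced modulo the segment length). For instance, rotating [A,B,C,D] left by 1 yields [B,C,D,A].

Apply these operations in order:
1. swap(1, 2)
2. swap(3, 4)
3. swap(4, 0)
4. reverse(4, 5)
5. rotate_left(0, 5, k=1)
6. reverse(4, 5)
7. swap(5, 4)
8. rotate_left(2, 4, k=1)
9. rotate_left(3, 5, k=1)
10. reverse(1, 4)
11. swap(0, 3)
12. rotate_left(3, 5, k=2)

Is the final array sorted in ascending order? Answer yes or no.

After 1 (swap(1, 2)): [3, 2, 0, 5, 4, 1]
After 2 (swap(3, 4)): [3, 2, 0, 4, 5, 1]
After 3 (swap(4, 0)): [5, 2, 0, 4, 3, 1]
After 4 (reverse(4, 5)): [5, 2, 0, 4, 1, 3]
After 5 (rotate_left(0, 5, k=1)): [2, 0, 4, 1, 3, 5]
After 6 (reverse(4, 5)): [2, 0, 4, 1, 5, 3]
After 7 (swap(5, 4)): [2, 0, 4, 1, 3, 5]
After 8 (rotate_left(2, 4, k=1)): [2, 0, 1, 3, 4, 5]
After 9 (rotate_left(3, 5, k=1)): [2, 0, 1, 4, 5, 3]
After 10 (reverse(1, 4)): [2, 5, 4, 1, 0, 3]
After 11 (swap(0, 3)): [1, 5, 4, 2, 0, 3]
After 12 (rotate_left(3, 5, k=2)): [1, 5, 4, 3, 2, 0]

Answer: no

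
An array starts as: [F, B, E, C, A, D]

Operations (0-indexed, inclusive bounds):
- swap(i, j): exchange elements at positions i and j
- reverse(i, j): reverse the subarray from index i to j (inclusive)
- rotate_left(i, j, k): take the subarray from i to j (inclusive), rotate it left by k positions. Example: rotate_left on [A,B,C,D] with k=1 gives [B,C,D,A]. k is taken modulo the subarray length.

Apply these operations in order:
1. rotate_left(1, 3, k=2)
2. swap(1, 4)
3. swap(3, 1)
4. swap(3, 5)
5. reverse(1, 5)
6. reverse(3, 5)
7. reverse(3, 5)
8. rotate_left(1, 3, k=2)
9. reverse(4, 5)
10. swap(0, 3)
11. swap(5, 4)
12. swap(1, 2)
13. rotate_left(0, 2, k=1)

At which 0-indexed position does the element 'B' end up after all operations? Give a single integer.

After 1 (rotate_left(1, 3, k=2)): [F, C, B, E, A, D]
After 2 (swap(1, 4)): [F, A, B, E, C, D]
After 3 (swap(3, 1)): [F, E, B, A, C, D]
After 4 (swap(3, 5)): [F, E, B, D, C, A]
After 5 (reverse(1, 5)): [F, A, C, D, B, E]
After 6 (reverse(3, 5)): [F, A, C, E, B, D]
After 7 (reverse(3, 5)): [F, A, C, D, B, E]
After 8 (rotate_left(1, 3, k=2)): [F, D, A, C, B, E]
After 9 (reverse(4, 5)): [F, D, A, C, E, B]
After 10 (swap(0, 3)): [C, D, A, F, E, B]
After 11 (swap(5, 4)): [C, D, A, F, B, E]
After 12 (swap(1, 2)): [C, A, D, F, B, E]
After 13 (rotate_left(0, 2, k=1)): [A, D, C, F, B, E]

Answer: 4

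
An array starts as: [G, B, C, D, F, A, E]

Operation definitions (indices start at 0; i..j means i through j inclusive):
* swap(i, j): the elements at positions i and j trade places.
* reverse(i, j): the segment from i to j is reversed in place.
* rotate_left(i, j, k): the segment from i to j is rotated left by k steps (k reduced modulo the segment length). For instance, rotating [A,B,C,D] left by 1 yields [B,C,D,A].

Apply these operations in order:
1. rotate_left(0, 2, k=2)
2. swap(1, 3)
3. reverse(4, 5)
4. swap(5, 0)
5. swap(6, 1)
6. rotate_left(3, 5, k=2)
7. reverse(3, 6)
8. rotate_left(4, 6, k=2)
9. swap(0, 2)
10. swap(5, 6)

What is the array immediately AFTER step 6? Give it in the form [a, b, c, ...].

Answer: [F, E, B, C, G, A, D]

Derivation:
After 1 (rotate_left(0, 2, k=2)): [C, G, B, D, F, A, E]
After 2 (swap(1, 3)): [C, D, B, G, F, A, E]
After 3 (reverse(4, 5)): [C, D, B, G, A, F, E]
After 4 (swap(5, 0)): [F, D, B, G, A, C, E]
After 5 (swap(6, 1)): [F, E, B, G, A, C, D]
After 6 (rotate_left(3, 5, k=2)): [F, E, B, C, G, A, D]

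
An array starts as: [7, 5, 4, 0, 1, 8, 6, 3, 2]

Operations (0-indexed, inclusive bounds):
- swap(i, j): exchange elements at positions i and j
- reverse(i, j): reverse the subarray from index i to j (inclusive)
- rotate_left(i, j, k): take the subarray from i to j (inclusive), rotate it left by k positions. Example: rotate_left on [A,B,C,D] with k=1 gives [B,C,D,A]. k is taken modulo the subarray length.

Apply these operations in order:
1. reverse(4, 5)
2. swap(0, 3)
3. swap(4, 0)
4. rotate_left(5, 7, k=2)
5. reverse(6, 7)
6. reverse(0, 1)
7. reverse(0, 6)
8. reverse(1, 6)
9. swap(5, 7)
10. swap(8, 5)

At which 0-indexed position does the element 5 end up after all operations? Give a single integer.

After 1 (reverse(4, 5)): [7, 5, 4, 0, 8, 1, 6, 3, 2]
After 2 (swap(0, 3)): [0, 5, 4, 7, 8, 1, 6, 3, 2]
After 3 (swap(4, 0)): [8, 5, 4, 7, 0, 1, 6, 3, 2]
After 4 (rotate_left(5, 7, k=2)): [8, 5, 4, 7, 0, 3, 1, 6, 2]
After 5 (reverse(6, 7)): [8, 5, 4, 7, 0, 3, 6, 1, 2]
After 6 (reverse(0, 1)): [5, 8, 4, 7, 0, 3, 6, 1, 2]
After 7 (reverse(0, 6)): [6, 3, 0, 7, 4, 8, 5, 1, 2]
After 8 (reverse(1, 6)): [6, 5, 8, 4, 7, 0, 3, 1, 2]
After 9 (swap(5, 7)): [6, 5, 8, 4, 7, 1, 3, 0, 2]
After 10 (swap(8, 5)): [6, 5, 8, 4, 7, 2, 3, 0, 1]

Answer: 1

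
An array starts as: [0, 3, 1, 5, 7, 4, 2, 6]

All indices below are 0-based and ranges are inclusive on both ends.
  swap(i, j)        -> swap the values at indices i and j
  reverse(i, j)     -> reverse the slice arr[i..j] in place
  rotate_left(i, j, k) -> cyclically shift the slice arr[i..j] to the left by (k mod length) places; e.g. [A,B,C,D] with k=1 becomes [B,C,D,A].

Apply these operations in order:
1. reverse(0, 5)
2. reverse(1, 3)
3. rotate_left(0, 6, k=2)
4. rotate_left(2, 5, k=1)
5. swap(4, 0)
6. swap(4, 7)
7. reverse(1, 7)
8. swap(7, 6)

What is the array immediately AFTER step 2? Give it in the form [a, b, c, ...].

After 1 (reverse(0, 5)): [4, 7, 5, 1, 3, 0, 2, 6]
After 2 (reverse(1, 3)): [4, 1, 5, 7, 3, 0, 2, 6]

Answer: [4, 1, 5, 7, 3, 0, 2, 6]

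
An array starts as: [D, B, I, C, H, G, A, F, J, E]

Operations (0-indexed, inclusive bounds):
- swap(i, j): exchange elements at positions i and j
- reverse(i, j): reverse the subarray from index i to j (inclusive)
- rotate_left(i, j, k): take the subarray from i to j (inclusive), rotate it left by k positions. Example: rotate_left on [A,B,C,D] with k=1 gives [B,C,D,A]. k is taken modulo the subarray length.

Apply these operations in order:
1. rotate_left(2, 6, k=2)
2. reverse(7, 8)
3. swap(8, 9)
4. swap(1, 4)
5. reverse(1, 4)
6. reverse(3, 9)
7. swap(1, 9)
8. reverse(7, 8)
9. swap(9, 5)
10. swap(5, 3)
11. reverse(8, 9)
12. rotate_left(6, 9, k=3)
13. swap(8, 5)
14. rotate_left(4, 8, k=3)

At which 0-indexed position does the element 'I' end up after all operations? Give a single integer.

After 1 (rotate_left(2, 6, k=2)): [D, B, H, G, A, I, C, F, J, E]
After 2 (reverse(7, 8)): [D, B, H, G, A, I, C, J, F, E]
After 3 (swap(8, 9)): [D, B, H, G, A, I, C, J, E, F]
After 4 (swap(1, 4)): [D, A, H, G, B, I, C, J, E, F]
After 5 (reverse(1, 4)): [D, B, G, H, A, I, C, J, E, F]
After 6 (reverse(3, 9)): [D, B, G, F, E, J, C, I, A, H]
After 7 (swap(1, 9)): [D, H, G, F, E, J, C, I, A, B]
After 8 (reverse(7, 8)): [D, H, G, F, E, J, C, A, I, B]
After 9 (swap(9, 5)): [D, H, G, F, E, B, C, A, I, J]
After 10 (swap(5, 3)): [D, H, G, B, E, F, C, A, I, J]
After 11 (reverse(8, 9)): [D, H, G, B, E, F, C, A, J, I]
After 12 (rotate_left(6, 9, k=3)): [D, H, G, B, E, F, I, C, A, J]
After 13 (swap(8, 5)): [D, H, G, B, E, A, I, C, F, J]
After 14 (rotate_left(4, 8, k=3)): [D, H, G, B, C, F, E, A, I, J]

Answer: 8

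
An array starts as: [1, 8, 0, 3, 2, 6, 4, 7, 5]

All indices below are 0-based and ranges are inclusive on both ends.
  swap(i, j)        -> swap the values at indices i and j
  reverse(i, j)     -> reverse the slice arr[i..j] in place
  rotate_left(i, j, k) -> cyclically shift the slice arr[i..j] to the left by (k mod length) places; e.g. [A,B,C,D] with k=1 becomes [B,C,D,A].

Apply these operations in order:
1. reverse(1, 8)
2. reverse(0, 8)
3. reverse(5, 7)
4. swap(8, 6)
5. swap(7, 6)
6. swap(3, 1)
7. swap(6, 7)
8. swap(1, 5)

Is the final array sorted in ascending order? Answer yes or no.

After 1 (reverse(1, 8)): [1, 5, 7, 4, 6, 2, 3, 0, 8]
After 2 (reverse(0, 8)): [8, 0, 3, 2, 6, 4, 7, 5, 1]
After 3 (reverse(5, 7)): [8, 0, 3, 2, 6, 5, 7, 4, 1]
After 4 (swap(8, 6)): [8, 0, 3, 2, 6, 5, 1, 4, 7]
After 5 (swap(7, 6)): [8, 0, 3, 2, 6, 5, 4, 1, 7]
After 6 (swap(3, 1)): [8, 2, 3, 0, 6, 5, 4, 1, 7]
After 7 (swap(6, 7)): [8, 2, 3, 0, 6, 5, 1, 4, 7]
After 8 (swap(1, 5)): [8, 5, 3, 0, 6, 2, 1, 4, 7]

Answer: no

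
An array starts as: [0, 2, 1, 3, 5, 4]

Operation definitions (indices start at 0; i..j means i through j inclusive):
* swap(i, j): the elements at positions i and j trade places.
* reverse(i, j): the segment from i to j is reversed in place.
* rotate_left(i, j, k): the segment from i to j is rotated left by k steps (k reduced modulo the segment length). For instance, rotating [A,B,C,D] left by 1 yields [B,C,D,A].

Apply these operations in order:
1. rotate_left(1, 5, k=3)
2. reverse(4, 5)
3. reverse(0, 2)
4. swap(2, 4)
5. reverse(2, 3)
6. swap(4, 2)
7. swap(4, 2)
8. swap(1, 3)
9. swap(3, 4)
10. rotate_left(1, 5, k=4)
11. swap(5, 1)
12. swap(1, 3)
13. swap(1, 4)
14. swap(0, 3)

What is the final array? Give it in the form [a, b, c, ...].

Answer: [5, 0, 3, 4, 2, 1]

Derivation:
After 1 (rotate_left(1, 5, k=3)): [0, 5, 4, 2, 1, 3]
After 2 (reverse(4, 5)): [0, 5, 4, 2, 3, 1]
After 3 (reverse(0, 2)): [4, 5, 0, 2, 3, 1]
After 4 (swap(2, 4)): [4, 5, 3, 2, 0, 1]
After 5 (reverse(2, 3)): [4, 5, 2, 3, 0, 1]
After 6 (swap(4, 2)): [4, 5, 0, 3, 2, 1]
After 7 (swap(4, 2)): [4, 5, 2, 3, 0, 1]
After 8 (swap(1, 3)): [4, 3, 2, 5, 0, 1]
After 9 (swap(3, 4)): [4, 3, 2, 0, 5, 1]
After 10 (rotate_left(1, 5, k=4)): [4, 1, 3, 2, 0, 5]
After 11 (swap(5, 1)): [4, 5, 3, 2, 0, 1]
After 12 (swap(1, 3)): [4, 2, 3, 5, 0, 1]
After 13 (swap(1, 4)): [4, 0, 3, 5, 2, 1]
After 14 (swap(0, 3)): [5, 0, 3, 4, 2, 1]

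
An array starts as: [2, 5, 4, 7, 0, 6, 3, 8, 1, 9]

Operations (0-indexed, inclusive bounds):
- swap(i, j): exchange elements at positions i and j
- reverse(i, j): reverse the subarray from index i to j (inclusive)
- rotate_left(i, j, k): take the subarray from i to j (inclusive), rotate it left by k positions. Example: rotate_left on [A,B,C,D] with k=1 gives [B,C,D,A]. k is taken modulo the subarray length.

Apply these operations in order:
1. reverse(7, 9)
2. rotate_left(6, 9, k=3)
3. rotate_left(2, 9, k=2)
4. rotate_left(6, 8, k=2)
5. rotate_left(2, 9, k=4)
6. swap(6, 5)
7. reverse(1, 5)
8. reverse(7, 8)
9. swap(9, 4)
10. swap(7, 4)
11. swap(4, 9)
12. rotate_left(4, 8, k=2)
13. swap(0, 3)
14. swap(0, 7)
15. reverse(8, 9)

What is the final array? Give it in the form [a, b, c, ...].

After 1 (reverse(7, 9)): [2, 5, 4, 7, 0, 6, 3, 9, 1, 8]
After 2 (rotate_left(6, 9, k=3)): [2, 5, 4, 7, 0, 6, 8, 3, 9, 1]
After 3 (rotate_left(2, 9, k=2)): [2, 5, 0, 6, 8, 3, 9, 1, 4, 7]
After 4 (rotate_left(6, 8, k=2)): [2, 5, 0, 6, 8, 3, 4, 9, 1, 7]
After 5 (rotate_left(2, 9, k=4)): [2, 5, 4, 9, 1, 7, 0, 6, 8, 3]
After 6 (swap(6, 5)): [2, 5, 4, 9, 1, 0, 7, 6, 8, 3]
After 7 (reverse(1, 5)): [2, 0, 1, 9, 4, 5, 7, 6, 8, 3]
After 8 (reverse(7, 8)): [2, 0, 1, 9, 4, 5, 7, 8, 6, 3]
After 9 (swap(9, 4)): [2, 0, 1, 9, 3, 5, 7, 8, 6, 4]
After 10 (swap(7, 4)): [2, 0, 1, 9, 8, 5, 7, 3, 6, 4]
After 11 (swap(4, 9)): [2, 0, 1, 9, 4, 5, 7, 3, 6, 8]
After 12 (rotate_left(4, 8, k=2)): [2, 0, 1, 9, 7, 3, 6, 4, 5, 8]
After 13 (swap(0, 3)): [9, 0, 1, 2, 7, 3, 6, 4, 5, 8]
After 14 (swap(0, 7)): [4, 0, 1, 2, 7, 3, 6, 9, 5, 8]
After 15 (reverse(8, 9)): [4, 0, 1, 2, 7, 3, 6, 9, 8, 5]

Answer: [4, 0, 1, 2, 7, 3, 6, 9, 8, 5]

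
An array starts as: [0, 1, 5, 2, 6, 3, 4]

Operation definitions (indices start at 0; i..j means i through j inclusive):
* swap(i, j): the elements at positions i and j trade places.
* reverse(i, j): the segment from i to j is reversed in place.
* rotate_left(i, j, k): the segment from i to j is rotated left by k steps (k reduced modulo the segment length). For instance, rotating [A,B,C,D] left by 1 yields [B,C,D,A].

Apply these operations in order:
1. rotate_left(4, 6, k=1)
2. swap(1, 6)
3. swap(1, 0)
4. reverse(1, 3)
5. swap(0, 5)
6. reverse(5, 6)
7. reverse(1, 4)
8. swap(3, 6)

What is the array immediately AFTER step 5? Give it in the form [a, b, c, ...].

After 1 (rotate_left(4, 6, k=1)): [0, 1, 5, 2, 3, 4, 6]
After 2 (swap(1, 6)): [0, 6, 5, 2, 3, 4, 1]
After 3 (swap(1, 0)): [6, 0, 5, 2, 3, 4, 1]
After 4 (reverse(1, 3)): [6, 2, 5, 0, 3, 4, 1]
After 5 (swap(0, 5)): [4, 2, 5, 0, 3, 6, 1]

Answer: [4, 2, 5, 0, 3, 6, 1]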